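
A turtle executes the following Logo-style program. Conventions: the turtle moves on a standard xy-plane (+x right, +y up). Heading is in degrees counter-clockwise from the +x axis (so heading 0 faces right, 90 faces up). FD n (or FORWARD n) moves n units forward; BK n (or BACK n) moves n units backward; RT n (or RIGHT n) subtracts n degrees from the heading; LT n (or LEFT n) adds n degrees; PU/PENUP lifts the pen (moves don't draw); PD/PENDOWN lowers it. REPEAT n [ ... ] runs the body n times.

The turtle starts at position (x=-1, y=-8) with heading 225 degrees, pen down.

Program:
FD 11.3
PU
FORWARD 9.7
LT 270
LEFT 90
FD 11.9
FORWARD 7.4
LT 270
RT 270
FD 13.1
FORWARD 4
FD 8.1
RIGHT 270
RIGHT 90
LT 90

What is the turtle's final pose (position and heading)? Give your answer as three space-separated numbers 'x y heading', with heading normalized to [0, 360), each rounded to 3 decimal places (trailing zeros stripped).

Answer: -47.315 -54.315 315

Derivation:
Executing turtle program step by step:
Start: pos=(-1,-8), heading=225, pen down
FD 11.3: (-1,-8) -> (-8.99,-15.99) [heading=225, draw]
PU: pen up
FD 9.7: (-8.99,-15.99) -> (-15.849,-22.849) [heading=225, move]
LT 270: heading 225 -> 135
LT 90: heading 135 -> 225
FD 11.9: (-15.849,-22.849) -> (-24.264,-31.264) [heading=225, move]
FD 7.4: (-24.264,-31.264) -> (-29.496,-36.496) [heading=225, move]
LT 270: heading 225 -> 135
RT 270: heading 135 -> 225
FD 13.1: (-29.496,-36.496) -> (-38.76,-45.76) [heading=225, move]
FD 4: (-38.76,-45.76) -> (-41.588,-48.588) [heading=225, move]
FD 8.1: (-41.588,-48.588) -> (-47.315,-54.315) [heading=225, move]
RT 270: heading 225 -> 315
RT 90: heading 315 -> 225
LT 90: heading 225 -> 315
Final: pos=(-47.315,-54.315), heading=315, 1 segment(s) drawn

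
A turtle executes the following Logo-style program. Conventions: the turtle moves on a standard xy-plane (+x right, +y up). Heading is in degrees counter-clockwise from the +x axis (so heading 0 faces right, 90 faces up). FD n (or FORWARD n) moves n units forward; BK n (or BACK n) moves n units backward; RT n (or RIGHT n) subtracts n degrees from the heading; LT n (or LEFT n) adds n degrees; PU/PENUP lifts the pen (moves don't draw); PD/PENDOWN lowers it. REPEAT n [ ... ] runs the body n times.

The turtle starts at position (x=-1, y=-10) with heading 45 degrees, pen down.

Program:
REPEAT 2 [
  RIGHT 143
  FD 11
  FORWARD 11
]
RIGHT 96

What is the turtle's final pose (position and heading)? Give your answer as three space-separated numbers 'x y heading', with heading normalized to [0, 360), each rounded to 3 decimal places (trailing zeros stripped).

Answer: -14.728 -12.544 23

Derivation:
Executing turtle program step by step:
Start: pos=(-1,-10), heading=45, pen down
REPEAT 2 [
  -- iteration 1/2 --
  RT 143: heading 45 -> 262
  FD 11: (-1,-10) -> (-2.531,-20.893) [heading=262, draw]
  FD 11: (-2.531,-20.893) -> (-4.062,-31.786) [heading=262, draw]
  -- iteration 2/2 --
  RT 143: heading 262 -> 119
  FD 11: (-4.062,-31.786) -> (-9.395,-22.165) [heading=119, draw]
  FD 11: (-9.395,-22.165) -> (-14.728,-12.544) [heading=119, draw]
]
RT 96: heading 119 -> 23
Final: pos=(-14.728,-12.544), heading=23, 4 segment(s) drawn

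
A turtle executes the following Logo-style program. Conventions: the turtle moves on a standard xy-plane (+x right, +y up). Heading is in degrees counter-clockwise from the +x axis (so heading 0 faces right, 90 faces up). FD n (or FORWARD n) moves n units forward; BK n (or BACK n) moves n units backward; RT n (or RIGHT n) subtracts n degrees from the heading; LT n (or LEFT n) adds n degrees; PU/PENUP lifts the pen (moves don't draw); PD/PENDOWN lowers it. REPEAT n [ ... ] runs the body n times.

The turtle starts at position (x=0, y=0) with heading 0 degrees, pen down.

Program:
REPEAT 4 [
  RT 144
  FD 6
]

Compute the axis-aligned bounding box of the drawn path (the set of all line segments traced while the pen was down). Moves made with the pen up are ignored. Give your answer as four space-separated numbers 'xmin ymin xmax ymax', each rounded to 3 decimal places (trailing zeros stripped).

Executing turtle program step by step:
Start: pos=(0,0), heading=0, pen down
REPEAT 4 [
  -- iteration 1/4 --
  RT 144: heading 0 -> 216
  FD 6: (0,0) -> (-4.854,-3.527) [heading=216, draw]
  -- iteration 2/4 --
  RT 144: heading 216 -> 72
  FD 6: (-4.854,-3.527) -> (-3,2.18) [heading=72, draw]
  -- iteration 3/4 --
  RT 144: heading 72 -> 288
  FD 6: (-3,2.18) -> (-1.146,-3.527) [heading=288, draw]
  -- iteration 4/4 --
  RT 144: heading 288 -> 144
  FD 6: (-1.146,-3.527) -> (-6,0) [heading=144, draw]
]
Final: pos=(-6,0), heading=144, 4 segment(s) drawn

Segment endpoints: x in {-6, -4.854, -3, -1.146, 0}, y in {-3.527, -3.527, 0, 0, 2.18}
xmin=-6, ymin=-3.527, xmax=0, ymax=2.18

Answer: -6 -3.527 0 2.18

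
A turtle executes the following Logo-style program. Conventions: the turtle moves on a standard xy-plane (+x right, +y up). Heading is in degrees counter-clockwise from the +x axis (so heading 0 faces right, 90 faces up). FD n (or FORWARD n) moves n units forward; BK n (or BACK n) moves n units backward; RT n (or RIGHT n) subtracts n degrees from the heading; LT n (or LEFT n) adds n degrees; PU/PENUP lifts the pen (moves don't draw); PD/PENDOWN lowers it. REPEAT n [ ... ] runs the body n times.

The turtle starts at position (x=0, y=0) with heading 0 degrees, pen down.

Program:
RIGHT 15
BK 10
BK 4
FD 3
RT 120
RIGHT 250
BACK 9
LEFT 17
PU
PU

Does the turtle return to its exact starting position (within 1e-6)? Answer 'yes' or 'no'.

Executing turtle program step by step:
Start: pos=(0,0), heading=0, pen down
RT 15: heading 0 -> 345
BK 10: (0,0) -> (-9.659,2.588) [heading=345, draw]
BK 4: (-9.659,2.588) -> (-13.523,3.623) [heading=345, draw]
FD 3: (-13.523,3.623) -> (-10.625,2.847) [heading=345, draw]
RT 120: heading 345 -> 225
RT 250: heading 225 -> 335
BK 9: (-10.625,2.847) -> (-18.782,6.651) [heading=335, draw]
LT 17: heading 335 -> 352
PU: pen up
PU: pen up
Final: pos=(-18.782,6.651), heading=352, 4 segment(s) drawn

Start position: (0, 0)
Final position: (-18.782, 6.651)
Distance = 19.925; >= 1e-6 -> NOT closed

Answer: no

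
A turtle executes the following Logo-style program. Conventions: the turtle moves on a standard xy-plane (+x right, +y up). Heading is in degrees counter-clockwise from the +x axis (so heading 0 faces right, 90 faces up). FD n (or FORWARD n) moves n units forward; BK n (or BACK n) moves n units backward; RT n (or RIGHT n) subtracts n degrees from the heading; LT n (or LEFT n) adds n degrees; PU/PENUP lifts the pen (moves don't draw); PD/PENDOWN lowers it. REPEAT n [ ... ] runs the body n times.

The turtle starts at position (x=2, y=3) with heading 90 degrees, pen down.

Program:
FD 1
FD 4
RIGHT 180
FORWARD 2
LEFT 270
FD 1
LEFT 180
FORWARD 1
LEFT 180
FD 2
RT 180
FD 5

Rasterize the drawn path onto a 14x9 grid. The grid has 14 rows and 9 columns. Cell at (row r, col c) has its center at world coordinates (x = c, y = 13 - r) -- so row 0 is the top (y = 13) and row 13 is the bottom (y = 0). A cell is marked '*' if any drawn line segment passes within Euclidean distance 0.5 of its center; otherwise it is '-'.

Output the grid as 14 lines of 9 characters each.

Answer: ---------
---------
---------
---------
---------
--*------
--*------
******---
--*------
--*------
--*------
---------
---------
---------

Derivation:
Segment 0: (2,3) -> (2,4)
Segment 1: (2,4) -> (2,8)
Segment 2: (2,8) -> (2,6)
Segment 3: (2,6) -> (1,6)
Segment 4: (1,6) -> (2,6)
Segment 5: (2,6) -> (0,6)
Segment 6: (0,6) -> (5,6)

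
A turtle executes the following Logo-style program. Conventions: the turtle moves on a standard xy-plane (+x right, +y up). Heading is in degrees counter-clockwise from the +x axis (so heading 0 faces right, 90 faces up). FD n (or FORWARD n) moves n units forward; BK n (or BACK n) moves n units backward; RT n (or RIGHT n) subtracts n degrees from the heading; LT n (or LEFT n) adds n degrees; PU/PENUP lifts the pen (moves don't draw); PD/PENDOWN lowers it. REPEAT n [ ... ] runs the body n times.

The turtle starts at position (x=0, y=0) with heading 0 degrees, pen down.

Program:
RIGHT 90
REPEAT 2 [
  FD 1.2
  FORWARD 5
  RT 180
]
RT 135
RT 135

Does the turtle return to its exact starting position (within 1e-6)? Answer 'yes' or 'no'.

Answer: yes

Derivation:
Executing turtle program step by step:
Start: pos=(0,0), heading=0, pen down
RT 90: heading 0 -> 270
REPEAT 2 [
  -- iteration 1/2 --
  FD 1.2: (0,0) -> (0,-1.2) [heading=270, draw]
  FD 5: (0,-1.2) -> (0,-6.2) [heading=270, draw]
  RT 180: heading 270 -> 90
  -- iteration 2/2 --
  FD 1.2: (0,-6.2) -> (0,-5) [heading=90, draw]
  FD 5: (0,-5) -> (0,0) [heading=90, draw]
  RT 180: heading 90 -> 270
]
RT 135: heading 270 -> 135
RT 135: heading 135 -> 0
Final: pos=(0,0), heading=0, 4 segment(s) drawn

Start position: (0, 0)
Final position: (0, 0)
Distance = 0; < 1e-6 -> CLOSED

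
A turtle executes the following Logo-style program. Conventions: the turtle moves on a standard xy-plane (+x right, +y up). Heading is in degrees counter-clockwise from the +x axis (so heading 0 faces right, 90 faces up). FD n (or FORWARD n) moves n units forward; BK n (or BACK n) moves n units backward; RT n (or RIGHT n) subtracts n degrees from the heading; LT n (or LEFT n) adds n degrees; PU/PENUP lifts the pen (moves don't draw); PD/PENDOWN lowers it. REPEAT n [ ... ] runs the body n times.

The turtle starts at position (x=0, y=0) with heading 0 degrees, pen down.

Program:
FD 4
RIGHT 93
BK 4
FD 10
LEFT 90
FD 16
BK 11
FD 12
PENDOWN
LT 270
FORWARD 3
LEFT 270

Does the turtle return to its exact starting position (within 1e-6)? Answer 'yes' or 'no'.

Executing turtle program step by step:
Start: pos=(0,0), heading=0, pen down
FD 4: (0,0) -> (4,0) [heading=0, draw]
RT 93: heading 0 -> 267
BK 4: (4,0) -> (4.209,3.995) [heading=267, draw]
FD 10: (4.209,3.995) -> (3.686,-5.992) [heading=267, draw]
LT 90: heading 267 -> 357
FD 16: (3.686,-5.992) -> (19.664,-6.829) [heading=357, draw]
BK 11: (19.664,-6.829) -> (8.679,-6.253) [heading=357, draw]
FD 12: (8.679,-6.253) -> (20.663,-6.881) [heading=357, draw]
PD: pen down
LT 270: heading 357 -> 267
FD 3: (20.663,-6.881) -> (20.506,-9.877) [heading=267, draw]
LT 270: heading 267 -> 177
Final: pos=(20.506,-9.877), heading=177, 7 segment(s) drawn

Start position: (0, 0)
Final position: (20.506, -9.877)
Distance = 22.761; >= 1e-6 -> NOT closed

Answer: no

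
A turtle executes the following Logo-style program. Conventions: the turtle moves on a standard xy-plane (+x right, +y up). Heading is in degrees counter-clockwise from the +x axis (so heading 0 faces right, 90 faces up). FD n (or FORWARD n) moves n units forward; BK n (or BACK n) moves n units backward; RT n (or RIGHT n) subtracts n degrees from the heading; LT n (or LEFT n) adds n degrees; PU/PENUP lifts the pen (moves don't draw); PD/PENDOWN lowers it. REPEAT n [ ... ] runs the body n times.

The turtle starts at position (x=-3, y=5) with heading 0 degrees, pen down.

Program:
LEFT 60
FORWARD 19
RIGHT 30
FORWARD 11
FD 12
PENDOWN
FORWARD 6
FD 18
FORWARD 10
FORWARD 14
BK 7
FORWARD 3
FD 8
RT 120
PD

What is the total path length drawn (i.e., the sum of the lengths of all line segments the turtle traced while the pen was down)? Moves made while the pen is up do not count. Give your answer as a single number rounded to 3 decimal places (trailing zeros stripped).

Answer: 108

Derivation:
Executing turtle program step by step:
Start: pos=(-3,5), heading=0, pen down
LT 60: heading 0 -> 60
FD 19: (-3,5) -> (6.5,21.454) [heading=60, draw]
RT 30: heading 60 -> 30
FD 11: (6.5,21.454) -> (16.026,26.954) [heading=30, draw]
FD 12: (16.026,26.954) -> (26.419,32.954) [heading=30, draw]
PD: pen down
FD 6: (26.419,32.954) -> (31.615,35.954) [heading=30, draw]
FD 18: (31.615,35.954) -> (47.203,44.954) [heading=30, draw]
FD 10: (47.203,44.954) -> (55.863,49.954) [heading=30, draw]
FD 14: (55.863,49.954) -> (67.988,56.954) [heading=30, draw]
BK 7: (67.988,56.954) -> (61.926,53.454) [heading=30, draw]
FD 3: (61.926,53.454) -> (64.524,54.954) [heading=30, draw]
FD 8: (64.524,54.954) -> (71.452,58.954) [heading=30, draw]
RT 120: heading 30 -> 270
PD: pen down
Final: pos=(71.452,58.954), heading=270, 10 segment(s) drawn

Segment lengths:
  seg 1: (-3,5) -> (6.5,21.454), length = 19
  seg 2: (6.5,21.454) -> (16.026,26.954), length = 11
  seg 3: (16.026,26.954) -> (26.419,32.954), length = 12
  seg 4: (26.419,32.954) -> (31.615,35.954), length = 6
  seg 5: (31.615,35.954) -> (47.203,44.954), length = 18
  seg 6: (47.203,44.954) -> (55.863,49.954), length = 10
  seg 7: (55.863,49.954) -> (67.988,56.954), length = 14
  seg 8: (67.988,56.954) -> (61.926,53.454), length = 7
  seg 9: (61.926,53.454) -> (64.524,54.954), length = 3
  seg 10: (64.524,54.954) -> (71.452,58.954), length = 8
Total = 108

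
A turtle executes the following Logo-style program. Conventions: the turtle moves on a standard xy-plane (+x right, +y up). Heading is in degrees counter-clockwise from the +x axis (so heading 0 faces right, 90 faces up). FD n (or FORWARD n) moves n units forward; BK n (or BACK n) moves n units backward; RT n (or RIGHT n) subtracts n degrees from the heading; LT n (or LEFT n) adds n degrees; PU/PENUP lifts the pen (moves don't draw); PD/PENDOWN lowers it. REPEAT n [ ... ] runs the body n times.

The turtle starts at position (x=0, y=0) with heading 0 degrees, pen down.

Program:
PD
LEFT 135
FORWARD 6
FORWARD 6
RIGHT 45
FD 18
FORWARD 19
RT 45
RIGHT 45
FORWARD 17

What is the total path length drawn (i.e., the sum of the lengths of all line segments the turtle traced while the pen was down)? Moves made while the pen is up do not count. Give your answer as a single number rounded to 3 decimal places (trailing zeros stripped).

Executing turtle program step by step:
Start: pos=(0,0), heading=0, pen down
PD: pen down
LT 135: heading 0 -> 135
FD 6: (0,0) -> (-4.243,4.243) [heading=135, draw]
FD 6: (-4.243,4.243) -> (-8.485,8.485) [heading=135, draw]
RT 45: heading 135 -> 90
FD 18: (-8.485,8.485) -> (-8.485,26.485) [heading=90, draw]
FD 19: (-8.485,26.485) -> (-8.485,45.485) [heading=90, draw]
RT 45: heading 90 -> 45
RT 45: heading 45 -> 0
FD 17: (-8.485,45.485) -> (8.515,45.485) [heading=0, draw]
Final: pos=(8.515,45.485), heading=0, 5 segment(s) drawn

Segment lengths:
  seg 1: (0,0) -> (-4.243,4.243), length = 6
  seg 2: (-4.243,4.243) -> (-8.485,8.485), length = 6
  seg 3: (-8.485,8.485) -> (-8.485,26.485), length = 18
  seg 4: (-8.485,26.485) -> (-8.485,45.485), length = 19
  seg 5: (-8.485,45.485) -> (8.515,45.485), length = 17
Total = 66

Answer: 66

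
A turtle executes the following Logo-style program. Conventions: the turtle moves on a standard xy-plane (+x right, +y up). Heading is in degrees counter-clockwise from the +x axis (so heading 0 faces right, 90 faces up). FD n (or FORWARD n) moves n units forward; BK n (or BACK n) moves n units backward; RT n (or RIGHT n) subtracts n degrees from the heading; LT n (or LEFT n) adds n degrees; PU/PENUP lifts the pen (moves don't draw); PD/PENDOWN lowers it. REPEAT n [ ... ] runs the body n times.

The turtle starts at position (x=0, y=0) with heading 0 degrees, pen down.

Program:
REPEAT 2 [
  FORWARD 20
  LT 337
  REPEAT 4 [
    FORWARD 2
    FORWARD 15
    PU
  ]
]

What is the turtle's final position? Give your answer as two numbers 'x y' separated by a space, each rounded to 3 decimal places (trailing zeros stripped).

Answer: 148.241 -83.299

Derivation:
Executing turtle program step by step:
Start: pos=(0,0), heading=0, pen down
REPEAT 2 [
  -- iteration 1/2 --
  FD 20: (0,0) -> (20,0) [heading=0, draw]
  LT 337: heading 0 -> 337
  REPEAT 4 [
    -- iteration 1/4 --
    FD 2: (20,0) -> (21.841,-0.781) [heading=337, draw]
    FD 15: (21.841,-0.781) -> (35.649,-6.642) [heading=337, draw]
    PU: pen up
    -- iteration 2/4 --
    FD 2: (35.649,-6.642) -> (37.49,-7.424) [heading=337, move]
    FD 15: (37.49,-7.424) -> (51.297,-13.285) [heading=337, move]
    PU: pen up
    -- iteration 3/4 --
    FD 2: (51.297,-13.285) -> (53.138,-14.066) [heading=337, move]
    FD 15: (53.138,-14.066) -> (66.946,-19.927) [heading=337, move]
    PU: pen up
    -- iteration 4/4 --
    FD 2: (66.946,-19.927) -> (68.787,-20.709) [heading=337, move]
    FD 15: (68.787,-20.709) -> (82.594,-26.57) [heading=337, move]
    PU: pen up
  ]
  -- iteration 2/2 --
  FD 20: (82.594,-26.57) -> (101.004,-34.384) [heading=337, move]
  LT 337: heading 337 -> 314
  REPEAT 4 [
    -- iteration 1/4 --
    FD 2: (101.004,-34.384) -> (102.394,-35.823) [heading=314, move]
    FD 15: (102.394,-35.823) -> (112.814,-46.613) [heading=314, move]
    PU: pen up
    -- iteration 2/4 --
    FD 2: (112.814,-46.613) -> (114.203,-48.052) [heading=314, move]
    FD 15: (114.203,-48.052) -> (124.623,-58.842) [heading=314, move]
    PU: pen up
    -- iteration 3/4 --
    FD 2: (124.623,-58.842) -> (126.012,-60.281) [heading=314, move]
    FD 15: (126.012,-60.281) -> (136.432,-71.071) [heading=314, move]
    PU: pen up
    -- iteration 4/4 --
    FD 2: (136.432,-71.071) -> (137.821,-72.509) [heading=314, move]
    FD 15: (137.821,-72.509) -> (148.241,-83.299) [heading=314, move]
    PU: pen up
  ]
]
Final: pos=(148.241,-83.299), heading=314, 3 segment(s) drawn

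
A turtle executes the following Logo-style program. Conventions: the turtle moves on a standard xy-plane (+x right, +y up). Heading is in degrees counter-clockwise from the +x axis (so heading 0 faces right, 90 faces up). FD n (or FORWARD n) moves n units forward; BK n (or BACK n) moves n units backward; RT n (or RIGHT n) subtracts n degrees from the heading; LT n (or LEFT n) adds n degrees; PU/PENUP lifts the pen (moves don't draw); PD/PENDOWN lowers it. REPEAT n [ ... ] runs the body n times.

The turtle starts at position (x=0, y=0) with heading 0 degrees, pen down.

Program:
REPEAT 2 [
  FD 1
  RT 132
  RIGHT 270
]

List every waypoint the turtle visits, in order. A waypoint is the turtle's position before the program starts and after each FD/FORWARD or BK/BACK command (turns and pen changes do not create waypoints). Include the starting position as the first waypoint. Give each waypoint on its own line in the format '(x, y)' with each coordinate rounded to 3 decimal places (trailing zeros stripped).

Answer: (0, 0)
(1, 0)
(1.743, -0.669)

Derivation:
Executing turtle program step by step:
Start: pos=(0,0), heading=0, pen down
REPEAT 2 [
  -- iteration 1/2 --
  FD 1: (0,0) -> (1,0) [heading=0, draw]
  RT 132: heading 0 -> 228
  RT 270: heading 228 -> 318
  -- iteration 2/2 --
  FD 1: (1,0) -> (1.743,-0.669) [heading=318, draw]
  RT 132: heading 318 -> 186
  RT 270: heading 186 -> 276
]
Final: pos=(1.743,-0.669), heading=276, 2 segment(s) drawn
Waypoints (3 total):
(0, 0)
(1, 0)
(1.743, -0.669)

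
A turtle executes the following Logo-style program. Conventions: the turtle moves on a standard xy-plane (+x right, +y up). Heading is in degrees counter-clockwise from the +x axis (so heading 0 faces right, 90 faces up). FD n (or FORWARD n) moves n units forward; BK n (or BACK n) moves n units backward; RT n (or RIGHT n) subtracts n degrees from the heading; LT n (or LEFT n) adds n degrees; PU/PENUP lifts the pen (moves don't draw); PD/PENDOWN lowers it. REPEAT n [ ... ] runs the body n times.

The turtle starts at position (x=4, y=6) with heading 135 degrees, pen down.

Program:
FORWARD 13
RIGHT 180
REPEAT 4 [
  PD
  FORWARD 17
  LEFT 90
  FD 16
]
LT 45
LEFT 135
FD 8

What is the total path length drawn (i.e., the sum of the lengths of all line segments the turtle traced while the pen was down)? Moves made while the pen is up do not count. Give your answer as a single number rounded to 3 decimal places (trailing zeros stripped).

Executing turtle program step by step:
Start: pos=(4,6), heading=135, pen down
FD 13: (4,6) -> (-5.192,15.192) [heading=135, draw]
RT 180: heading 135 -> 315
REPEAT 4 [
  -- iteration 1/4 --
  PD: pen down
  FD 17: (-5.192,15.192) -> (6.828,3.172) [heading=315, draw]
  LT 90: heading 315 -> 45
  FD 16: (6.828,3.172) -> (18.142,14.485) [heading=45, draw]
  -- iteration 2/4 --
  PD: pen down
  FD 17: (18.142,14.485) -> (30.163,26.506) [heading=45, draw]
  LT 90: heading 45 -> 135
  FD 16: (30.163,26.506) -> (18.849,37.82) [heading=135, draw]
  -- iteration 3/4 --
  PD: pen down
  FD 17: (18.849,37.82) -> (6.828,49.841) [heading=135, draw]
  LT 90: heading 135 -> 225
  FD 16: (6.828,49.841) -> (-4.485,38.527) [heading=225, draw]
  -- iteration 4/4 --
  PD: pen down
  FD 17: (-4.485,38.527) -> (-16.506,26.506) [heading=225, draw]
  LT 90: heading 225 -> 315
  FD 16: (-16.506,26.506) -> (-5.192,15.192) [heading=315, draw]
]
LT 45: heading 315 -> 0
LT 135: heading 0 -> 135
FD 8: (-5.192,15.192) -> (-10.849,20.849) [heading=135, draw]
Final: pos=(-10.849,20.849), heading=135, 10 segment(s) drawn

Segment lengths:
  seg 1: (4,6) -> (-5.192,15.192), length = 13
  seg 2: (-5.192,15.192) -> (6.828,3.172), length = 17
  seg 3: (6.828,3.172) -> (18.142,14.485), length = 16
  seg 4: (18.142,14.485) -> (30.163,26.506), length = 17
  seg 5: (30.163,26.506) -> (18.849,37.82), length = 16
  seg 6: (18.849,37.82) -> (6.828,49.841), length = 17
  seg 7: (6.828,49.841) -> (-4.485,38.527), length = 16
  seg 8: (-4.485,38.527) -> (-16.506,26.506), length = 17
  seg 9: (-16.506,26.506) -> (-5.192,15.192), length = 16
  seg 10: (-5.192,15.192) -> (-10.849,20.849), length = 8
Total = 153

Answer: 153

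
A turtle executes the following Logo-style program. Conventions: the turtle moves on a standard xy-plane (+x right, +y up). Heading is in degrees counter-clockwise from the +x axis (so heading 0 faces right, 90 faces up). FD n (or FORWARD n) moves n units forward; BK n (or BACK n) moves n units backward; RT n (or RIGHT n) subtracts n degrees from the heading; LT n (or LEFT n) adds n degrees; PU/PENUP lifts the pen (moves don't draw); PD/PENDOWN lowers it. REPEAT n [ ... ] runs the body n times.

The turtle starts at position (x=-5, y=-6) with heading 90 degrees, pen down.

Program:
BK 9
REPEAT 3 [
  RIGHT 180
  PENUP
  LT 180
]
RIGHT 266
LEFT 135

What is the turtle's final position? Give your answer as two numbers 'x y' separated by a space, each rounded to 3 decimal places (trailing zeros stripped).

Executing turtle program step by step:
Start: pos=(-5,-6), heading=90, pen down
BK 9: (-5,-6) -> (-5,-15) [heading=90, draw]
REPEAT 3 [
  -- iteration 1/3 --
  RT 180: heading 90 -> 270
  PU: pen up
  LT 180: heading 270 -> 90
  -- iteration 2/3 --
  RT 180: heading 90 -> 270
  PU: pen up
  LT 180: heading 270 -> 90
  -- iteration 3/3 --
  RT 180: heading 90 -> 270
  PU: pen up
  LT 180: heading 270 -> 90
]
RT 266: heading 90 -> 184
LT 135: heading 184 -> 319
Final: pos=(-5,-15), heading=319, 1 segment(s) drawn

Answer: -5 -15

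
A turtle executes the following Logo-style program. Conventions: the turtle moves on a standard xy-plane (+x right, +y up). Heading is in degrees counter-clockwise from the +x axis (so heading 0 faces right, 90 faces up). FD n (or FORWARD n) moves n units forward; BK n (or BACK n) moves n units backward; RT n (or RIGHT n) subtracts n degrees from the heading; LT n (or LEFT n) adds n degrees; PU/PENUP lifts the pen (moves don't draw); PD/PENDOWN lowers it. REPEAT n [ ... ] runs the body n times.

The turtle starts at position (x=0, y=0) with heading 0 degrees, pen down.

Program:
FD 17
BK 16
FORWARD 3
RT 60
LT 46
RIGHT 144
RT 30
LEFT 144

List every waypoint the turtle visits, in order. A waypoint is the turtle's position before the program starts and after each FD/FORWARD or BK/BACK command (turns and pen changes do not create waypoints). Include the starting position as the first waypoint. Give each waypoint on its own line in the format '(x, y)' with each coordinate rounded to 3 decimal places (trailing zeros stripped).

Answer: (0, 0)
(17, 0)
(1, 0)
(4, 0)

Derivation:
Executing turtle program step by step:
Start: pos=(0,0), heading=0, pen down
FD 17: (0,0) -> (17,0) [heading=0, draw]
BK 16: (17,0) -> (1,0) [heading=0, draw]
FD 3: (1,0) -> (4,0) [heading=0, draw]
RT 60: heading 0 -> 300
LT 46: heading 300 -> 346
RT 144: heading 346 -> 202
RT 30: heading 202 -> 172
LT 144: heading 172 -> 316
Final: pos=(4,0), heading=316, 3 segment(s) drawn
Waypoints (4 total):
(0, 0)
(17, 0)
(1, 0)
(4, 0)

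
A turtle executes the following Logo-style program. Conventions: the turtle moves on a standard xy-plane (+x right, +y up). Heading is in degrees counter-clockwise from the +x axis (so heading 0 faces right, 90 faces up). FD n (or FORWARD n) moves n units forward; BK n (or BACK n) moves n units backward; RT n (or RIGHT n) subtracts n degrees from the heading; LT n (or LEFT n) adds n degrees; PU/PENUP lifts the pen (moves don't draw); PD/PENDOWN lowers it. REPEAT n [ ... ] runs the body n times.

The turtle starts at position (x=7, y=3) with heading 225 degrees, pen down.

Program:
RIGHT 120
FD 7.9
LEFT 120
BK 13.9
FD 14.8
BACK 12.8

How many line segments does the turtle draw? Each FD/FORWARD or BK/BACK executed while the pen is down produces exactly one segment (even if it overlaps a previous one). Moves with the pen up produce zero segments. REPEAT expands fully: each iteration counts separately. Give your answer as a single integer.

Answer: 4

Derivation:
Executing turtle program step by step:
Start: pos=(7,3), heading=225, pen down
RT 120: heading 225 -> 105
FD 7.9: (7,3) -> (4.955,10.631) [heading=105, draw]
LT 120: heading 105 -> 225
BK 13.9: (4.955,10.631) -> (14.784,20.46) [heading=225, draw]
FD 14.8: (14.784,20.46) -> (4.319,9.994) [heading=225, draw]
BK 12.8: (4.319,9.994) -> (13.37,19.045) [heading=225, draw]
Final: pos=(13.37,19.045), heading=225, 4 segment(s) drawn
Segments drawn: 4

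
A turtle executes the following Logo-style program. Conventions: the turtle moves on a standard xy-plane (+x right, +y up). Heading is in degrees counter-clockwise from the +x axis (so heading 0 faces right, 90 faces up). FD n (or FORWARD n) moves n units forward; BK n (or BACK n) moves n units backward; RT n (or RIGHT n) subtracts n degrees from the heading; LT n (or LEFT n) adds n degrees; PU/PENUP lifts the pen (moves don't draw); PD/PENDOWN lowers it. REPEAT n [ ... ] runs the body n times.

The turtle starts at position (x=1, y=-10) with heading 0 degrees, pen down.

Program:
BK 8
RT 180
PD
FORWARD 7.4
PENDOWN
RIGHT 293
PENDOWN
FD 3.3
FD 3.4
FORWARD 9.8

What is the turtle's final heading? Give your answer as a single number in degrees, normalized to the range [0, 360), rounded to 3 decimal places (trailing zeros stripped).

Answer: 247

Derivation:
Executing turtle program step by step:
Start: pos=(1,-10), heading=0, pen down
BK 8: (1,-10) -> (-7,-10) [heading=0, draw]
RT 180: heading 0 -> 180
PD: pen down
FD 7.4: (-7,-10) -> (-14.4,-10) [heading=180, draw]
PD: pen down
RT 293: heading 180 -> 247
PD: pen down
FD 3.3: (-14.4,-10) -> (-15.689,-13.038) [heading=247, draw]
FD 3.4: (-15.689,-13.038) -> (-17.018,-16.167) [heading=247, draw]
FD 9.8: (-17.018,-16.167) -> (-20.847,-25.188) [heading=247, draw]
Final: pos=(-20.847,-25.188), heading=247, 5 segment(s) drawn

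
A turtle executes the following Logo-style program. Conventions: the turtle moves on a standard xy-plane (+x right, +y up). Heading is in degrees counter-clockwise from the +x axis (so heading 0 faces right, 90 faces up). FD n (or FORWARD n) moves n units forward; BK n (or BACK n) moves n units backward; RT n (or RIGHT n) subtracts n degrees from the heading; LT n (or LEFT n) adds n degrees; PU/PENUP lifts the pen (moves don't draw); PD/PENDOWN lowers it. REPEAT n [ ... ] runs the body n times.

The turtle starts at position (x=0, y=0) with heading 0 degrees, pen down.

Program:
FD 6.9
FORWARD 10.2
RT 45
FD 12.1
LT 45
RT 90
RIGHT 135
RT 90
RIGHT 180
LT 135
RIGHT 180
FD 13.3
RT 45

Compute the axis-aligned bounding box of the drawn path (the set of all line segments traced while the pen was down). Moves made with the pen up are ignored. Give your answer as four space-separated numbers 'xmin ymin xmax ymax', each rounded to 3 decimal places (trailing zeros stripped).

Executing turtle program step by step:
Start: pos=(0,0), heading=0, pen down
FD 6.9: (0,0) -> (6.9,0) [heading=0, draw]
FD 10.2: (6.9,0) -> (17.1,0) [heading=0, draw]
RT 45: heading 0 -> 315
FD 12.1: (17.1,0) -> (25.656,-8.556) [heading=315, draw]
LT 45: heading 315 -> 0
RT 90: heading 0 -> 270
RT 135: heading 270 -> 135
RT 90: heading 135 -> 45
RT 180: heading 45 -> 225
LT 135: heading 225 -> 0
RT 180: heading 0 -> 180
FD 13.3: (25.656,-8.556) -> (12.356,-8.556) [heading=180, draw]
RT 45: heading 180 -> 135
Final: pos=(12.356,-8.556), heading=135, 4 segment(s) drawn

Segment endpoints: x in {0, 6.9, 12.356, 17.1, 25.656}, y in {-8.556, -8.556, 0}
xmin=0, ymin=-8.556, xmax=25.656, ymax=0

Answer: 0 -8.556 25.656 0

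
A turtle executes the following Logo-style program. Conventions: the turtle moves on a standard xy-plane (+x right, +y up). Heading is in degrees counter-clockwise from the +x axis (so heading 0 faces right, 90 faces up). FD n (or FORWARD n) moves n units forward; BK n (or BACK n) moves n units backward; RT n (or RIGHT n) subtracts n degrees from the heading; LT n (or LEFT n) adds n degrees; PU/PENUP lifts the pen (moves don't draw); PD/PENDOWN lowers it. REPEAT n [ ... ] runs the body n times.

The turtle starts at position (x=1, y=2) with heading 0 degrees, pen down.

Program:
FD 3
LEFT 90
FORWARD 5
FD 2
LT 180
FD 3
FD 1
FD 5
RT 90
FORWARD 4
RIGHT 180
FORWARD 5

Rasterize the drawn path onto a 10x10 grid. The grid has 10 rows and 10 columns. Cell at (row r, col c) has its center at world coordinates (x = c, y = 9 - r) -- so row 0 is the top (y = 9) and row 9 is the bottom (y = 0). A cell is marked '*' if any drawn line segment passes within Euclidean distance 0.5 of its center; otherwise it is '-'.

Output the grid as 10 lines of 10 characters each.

Segment 0: (1,2) -> (4,2)
Segment 1: (4,2) -> (4,7)
Segment 2: (4,7) -> (4,9)
Segment 3: (4,9) -> (4,6)
Segment 4: (4,6) -> (4,5)
Segment 5: (4,5) -> (4,0)
Segment 6: (4,0) -> (-0,0)
Segment 7: (-0,0) -> (5,0)

Answer: ----*-----
----*-----
----*-----
----*-----
----*-----
----*-----
----*-----
-****-----
----*-----
******----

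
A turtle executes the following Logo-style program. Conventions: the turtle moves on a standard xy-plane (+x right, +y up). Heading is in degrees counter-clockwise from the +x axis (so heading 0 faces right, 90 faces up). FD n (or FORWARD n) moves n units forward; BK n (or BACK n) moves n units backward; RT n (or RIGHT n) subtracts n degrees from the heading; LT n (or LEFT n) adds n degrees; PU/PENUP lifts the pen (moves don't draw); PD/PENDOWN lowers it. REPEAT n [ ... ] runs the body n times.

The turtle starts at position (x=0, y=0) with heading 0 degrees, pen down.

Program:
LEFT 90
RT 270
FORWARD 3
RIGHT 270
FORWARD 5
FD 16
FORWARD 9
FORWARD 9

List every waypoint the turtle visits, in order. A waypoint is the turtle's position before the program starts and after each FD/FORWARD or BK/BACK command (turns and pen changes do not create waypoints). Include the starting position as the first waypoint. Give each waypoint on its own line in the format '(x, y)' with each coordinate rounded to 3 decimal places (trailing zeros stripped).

Answer: (0, 0)
(-3, 0)
(-3, -5)
(-3, -21)
(-3, -30)
(-3, -39)

Derivation:
Executing turtle program step by step:
Start: pos=(0,0), heading=0, pen down
LT 90: heading 0 -> 90
RT 270: heading 90 -> 180
FD 3: (0,0) -> (-3,0) [heading=180, draw]
RT 270: heading 180 -> 270
FD 5: (-3,0) -> (-3,-5) [heading=270, draw]
FD 16: (-3,-5) -> (-3,-21) [heading=270, draw]
FD 9: (-3,-21) -> (-3,-30) [heading=270, draw]
FD 9: (-3,-30) -> (-3,-39) [heading=270, draw]
Final: pos=(-3,-39), heading=270, 5 segment(s) drawn
Waypoints (6 total):
(0, 0)
(-3, 0)
(-3, -5)
(-3, -21)
(-3, -30)
(-3, -39)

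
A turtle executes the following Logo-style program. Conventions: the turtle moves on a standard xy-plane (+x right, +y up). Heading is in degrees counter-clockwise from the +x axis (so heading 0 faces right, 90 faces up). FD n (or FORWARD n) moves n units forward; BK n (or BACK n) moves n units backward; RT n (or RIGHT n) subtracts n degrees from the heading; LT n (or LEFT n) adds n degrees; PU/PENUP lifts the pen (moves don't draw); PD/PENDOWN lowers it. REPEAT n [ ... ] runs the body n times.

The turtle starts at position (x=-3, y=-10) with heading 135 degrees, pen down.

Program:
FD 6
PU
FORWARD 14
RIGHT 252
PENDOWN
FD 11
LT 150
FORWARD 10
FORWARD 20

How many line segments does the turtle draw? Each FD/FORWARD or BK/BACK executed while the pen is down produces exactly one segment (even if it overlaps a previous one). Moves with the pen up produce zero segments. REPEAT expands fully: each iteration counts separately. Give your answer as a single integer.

Executing turtle program step by step:
Start: pos=(-3,-10), heading=135, pen down
FD 6: (-3,-10) -> (-7.243,-5.757) [heading=135, draw]
PU: pen up
FD 14: (-7.243,-5.757) -> (-17.142,4.142) [heading=135, move]
RT 252: heading 135 -> 243
PD: pen down
FD 11: (-17.142,4.142) -> (-22.136,-5.659) [heading=243, draw]
LT 150: heading 243 -> 33
FD 10: (-22.136,-5.659) -> (-13.749,-0.213) [heading=33, draw]
FD 20: (-13.749,-0.213) -> (3.024,10.68) [heading=33, draw]
Final: pos=(3.024,10.68), heading=33, 4 segment(s) drawn
Segments drawn: 4

Answer: 4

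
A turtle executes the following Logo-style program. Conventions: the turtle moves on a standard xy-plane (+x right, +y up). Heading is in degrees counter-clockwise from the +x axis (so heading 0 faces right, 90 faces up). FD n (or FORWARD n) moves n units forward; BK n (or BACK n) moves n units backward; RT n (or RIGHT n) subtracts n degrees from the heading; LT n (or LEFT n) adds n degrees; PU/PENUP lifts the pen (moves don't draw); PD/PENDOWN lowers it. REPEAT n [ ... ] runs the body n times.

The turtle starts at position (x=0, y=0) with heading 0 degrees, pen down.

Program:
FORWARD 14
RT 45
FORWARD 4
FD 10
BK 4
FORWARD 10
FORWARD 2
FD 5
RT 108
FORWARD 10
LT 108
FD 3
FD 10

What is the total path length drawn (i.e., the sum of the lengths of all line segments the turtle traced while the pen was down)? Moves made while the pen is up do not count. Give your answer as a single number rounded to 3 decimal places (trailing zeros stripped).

Answer: 72

Derivation:
Executing turtle program step by step:
Start: pos=(0,0), heading=0, pen down
FD 14: (0,0) -> (14,0) [heading=0, draw]
RT 45: heading 0 -> 315
FD 4: (14,0) -> (16.828,-2.828) [heading=315, draw]
FD 10: (16.828,-2.828) -> (23.899,-9.899) [heading=315, draw]
BK 4: (23.899,-9.899) -> (21.071,-7.071) [heading=315, draw]
FD 10: (21.071,-7.071) -> (28.142,-14.142) [heading=315, draw]
FD 2: (28.142,-14.142) -> (29.556,-15.556) [heading=315, draw]
FD 5: (29.556,-15.556) -> (33.092,-19.092) [heading=315, draw]
RT 108: heading 315 -> 207
FD 10: (33.092,-19.092) -> (24.182,-23.632) [heading=207, draw]
LT 108: heading 207 -> 315
FD 3: (24.182,-23.632) -> (26.303,-25.753) [heading=315, draw]
FD 10: (26.303,-25.753) -> (33.374,-32.824) [heading=315, draw]
Final: pos=(33.374,-32.824), heading=315, 10 segment(s) drawn

Segment lengths:
  seg 1: (0,0) -> (14,0), length = 14
  seg 2: (14,0) -> (16.828,-2.828), length = 4
  seg 3: (16.828,-2.828) -> (23.899,-9.899), length = 10
  seg 4: (23.899,-9.899) -> (21.071,-7.071), length = 4
  seg 5: (21.071,-7.071) -> (28.142,-14.142), length = 10
  seg 6: (28.142,-14.142) -> (29.556,-15.556), length = 2
  seg 7: (29.556,-15.556) -> (33.092,-19.092), length = 5
  seg 8: (33.092,-19.092) -> (24.182,-23.632), length = 10
  seg 9: (24.182,-23.632) -> (26.303,-25.753), length = 3
  seg 10: (26.303,-25.753) -> (33.374,-32.824), length = 10
Total = 72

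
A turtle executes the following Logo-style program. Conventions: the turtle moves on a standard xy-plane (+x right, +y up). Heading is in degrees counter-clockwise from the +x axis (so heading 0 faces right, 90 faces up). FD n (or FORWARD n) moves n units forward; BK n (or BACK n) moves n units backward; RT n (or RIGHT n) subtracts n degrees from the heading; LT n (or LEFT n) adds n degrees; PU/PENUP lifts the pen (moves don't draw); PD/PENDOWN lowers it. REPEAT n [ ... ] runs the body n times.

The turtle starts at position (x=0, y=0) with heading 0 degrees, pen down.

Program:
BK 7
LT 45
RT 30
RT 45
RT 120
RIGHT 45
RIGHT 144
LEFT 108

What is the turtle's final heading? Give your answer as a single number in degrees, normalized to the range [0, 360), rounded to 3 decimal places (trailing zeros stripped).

Executing turtle program step by step:
Start: pos=(0,0), heading=0, pen down
BK 7: (0,0) -> (-7,0) [heading=0, draw]
LT 45: heading 0 -> 45
RT 30: heading 45 -> 15
RT 45: heading 15 -> 330
RT 120: heading 330 -> 210
RT 45: heading 210 -> 165
RT 144: heading 165 -> 21
LT 108: heading 21 -> 129
Final: pos=(-7,0), heading=129, 1 segment(s) drawn

Answer: 129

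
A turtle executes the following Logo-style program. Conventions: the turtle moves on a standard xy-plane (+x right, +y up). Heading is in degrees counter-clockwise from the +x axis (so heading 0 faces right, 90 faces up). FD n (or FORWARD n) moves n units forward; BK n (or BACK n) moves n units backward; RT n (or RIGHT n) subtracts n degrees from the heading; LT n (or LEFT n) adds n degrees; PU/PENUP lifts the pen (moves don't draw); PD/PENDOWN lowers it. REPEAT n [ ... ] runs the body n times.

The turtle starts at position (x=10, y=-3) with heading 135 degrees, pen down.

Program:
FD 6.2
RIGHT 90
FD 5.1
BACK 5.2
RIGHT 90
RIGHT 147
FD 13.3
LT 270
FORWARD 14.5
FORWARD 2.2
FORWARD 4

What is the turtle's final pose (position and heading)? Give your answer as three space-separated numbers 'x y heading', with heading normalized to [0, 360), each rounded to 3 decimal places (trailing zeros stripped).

Answer: -3.16 24.326 78

Derivation:
Executing turtle program step by step:
Start: pos=(10,-3), heading=135, pen down
FD 6.2: (10,-3) -> (5.616,1.384) [heading=135, draw]
RT 90: heading 135 -> 45
FD 5.1: (5.616,1.384) -> (9.222,4.99) [heading=45, draw]
BK 5.2: (9.222,4.99) -> (5.545,1.313) [heading=45, draw]
RT 90: heading 45 -> 315
RT 147: heading 315 -> 168
FD 13.3: (5.545,1.313) -> (-7.464,4.079) [heading=168, draw]
LT 270: heading 168 -> 78
FD 14.5: (-7.464,4.079) -> (-4.449,18.262) [heading=78, draw]
FD 2.2: (-4.449,18.262) -> (-3.992,20.414) [heading=78, draw]
FD 4: (-3.992,20.414) -> (-3.16,24.326) [heading=78, draw]
Final: pos=(-3.16,24.326), heading=78, 7 segment(s) drawn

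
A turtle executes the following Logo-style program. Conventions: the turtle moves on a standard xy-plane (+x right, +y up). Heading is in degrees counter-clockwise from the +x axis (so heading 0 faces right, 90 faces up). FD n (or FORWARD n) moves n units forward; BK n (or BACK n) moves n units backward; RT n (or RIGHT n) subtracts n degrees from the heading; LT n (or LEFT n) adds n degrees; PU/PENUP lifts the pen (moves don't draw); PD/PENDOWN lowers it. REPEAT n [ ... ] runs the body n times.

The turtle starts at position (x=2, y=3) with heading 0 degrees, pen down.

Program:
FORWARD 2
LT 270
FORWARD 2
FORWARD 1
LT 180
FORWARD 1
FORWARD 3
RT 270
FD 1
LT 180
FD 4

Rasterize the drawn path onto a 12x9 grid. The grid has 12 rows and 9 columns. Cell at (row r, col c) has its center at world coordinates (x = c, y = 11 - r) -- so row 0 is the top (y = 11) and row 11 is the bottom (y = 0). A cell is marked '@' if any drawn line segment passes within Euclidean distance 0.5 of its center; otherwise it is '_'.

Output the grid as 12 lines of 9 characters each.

Answer: _________
_________
_________
_________
_________
_________
_________
___@@@@@_
__@@@____
____@____
____@____
____@____

Derivation:
Segment 0: (2,3) -> (4,3)
Segment 1: (4,3) -> (4,1)
Segment 2: (4,1) -> (4,0)
Segment 3: (4,0) -> (4,1)
Segment 4: (4,1) -> (4,4)
Segment 5: (4,4) -> (3,4)
Segment 6: (3,4) -> (7,4)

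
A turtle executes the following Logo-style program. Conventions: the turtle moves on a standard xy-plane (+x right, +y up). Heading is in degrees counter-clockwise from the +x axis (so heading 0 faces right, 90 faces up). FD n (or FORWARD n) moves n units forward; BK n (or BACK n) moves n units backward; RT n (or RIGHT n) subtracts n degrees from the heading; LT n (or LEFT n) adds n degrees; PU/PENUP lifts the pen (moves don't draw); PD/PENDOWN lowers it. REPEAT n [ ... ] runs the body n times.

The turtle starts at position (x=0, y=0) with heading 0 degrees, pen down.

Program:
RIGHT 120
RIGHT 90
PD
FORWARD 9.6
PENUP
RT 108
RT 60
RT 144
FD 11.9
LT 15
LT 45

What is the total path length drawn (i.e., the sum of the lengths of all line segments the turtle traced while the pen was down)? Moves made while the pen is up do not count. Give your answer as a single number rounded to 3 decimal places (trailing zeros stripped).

Answer: 9.6

Derivation:
Executing turtle program step by step:
Start: pos=(0,0), heading=0, pen down
RT 120: heading 0 -> 240
RT 90: heading 240 -> 150
PD: pen down
FD 9.6: (0,0) -> (-8.314,4.8) [heading=150, draw]
PU: pen up
RT 108: heading 150 -> 42
RT 60: heading 42 -> 342
RT 144: heading 342 -> 198
FD 11.9: (-8.314,4.8) -> (-19.631,1.123) [heading=198, move]
LT 15: heading 198 -> 213
LT 45: heading 213 -> 258
Final: pos=(-19.631,1.123), heading=258, 1 segment(s) drawn

Segment lengths:
  seg 1: (0,0) -> (-8.314,4.8), length = 9.6
Total = 9.6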